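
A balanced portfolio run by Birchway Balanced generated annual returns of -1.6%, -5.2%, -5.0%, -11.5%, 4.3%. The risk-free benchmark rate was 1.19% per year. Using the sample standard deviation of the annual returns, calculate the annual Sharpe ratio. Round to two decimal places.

r̄ = (-1.6 − 5.2 − 5 − 11.5 + 4.3) / 5 = -19.00 / 5 = -3.8000%
Sample std dev = √[133.1400 / 4] = 5.7693%
Sharpe = (r̄ − rf) / σ = (-3.8000 − 1.19) / 5.7693 = -4.9900 / 5.7693 = -0.8649

-0.86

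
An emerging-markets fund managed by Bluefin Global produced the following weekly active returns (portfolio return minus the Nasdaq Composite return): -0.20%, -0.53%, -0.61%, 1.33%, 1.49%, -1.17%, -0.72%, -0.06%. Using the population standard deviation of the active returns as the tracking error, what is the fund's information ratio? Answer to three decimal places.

-0.065

r̄ = (-0.2 − 0.53 − 0.61 + 1.33 + 1.49 − 1.17 − 0.72 − 0.06) / 8 = -0.0588%
Σ(r − r̄)² = 6.5453; population σ = √(6.5453/8) = 0.9045%
IR = r̄ / tracking error = -0.0588 / 0.9045 = -0.0650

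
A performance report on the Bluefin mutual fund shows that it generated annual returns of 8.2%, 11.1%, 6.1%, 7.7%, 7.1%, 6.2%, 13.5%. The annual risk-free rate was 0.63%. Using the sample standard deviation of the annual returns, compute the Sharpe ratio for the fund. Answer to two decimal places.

2.88

Mean return μ = 59.90 / 7 = 8.5571%
Σ(r − μ)² = 45.4771; sample σ = √(45.4771/6) = 2.7531%
Sharpe = (μ − rf) / σ = (8.5571 − 0.63) / 2.7531 = 7.9271 / 2.7531 = 2.8793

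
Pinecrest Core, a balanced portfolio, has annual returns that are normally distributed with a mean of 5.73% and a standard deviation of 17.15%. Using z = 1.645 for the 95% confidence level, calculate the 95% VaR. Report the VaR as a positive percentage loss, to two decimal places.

22.48

VaR (as % loss) = −(μ − z·σ) = −(5.73% − 1.645 × 17.15%) = −(-22.48175%) = 22.48175%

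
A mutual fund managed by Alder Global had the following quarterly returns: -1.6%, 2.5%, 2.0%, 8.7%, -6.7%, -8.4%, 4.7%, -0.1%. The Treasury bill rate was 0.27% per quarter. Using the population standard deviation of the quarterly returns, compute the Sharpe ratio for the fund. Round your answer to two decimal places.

r̄ = (-1.6 + 2.5 + 2 + 8.7 − 6.7 − 8.4 + 4.7 − 0.1) / 8 = 0.1375%
Population std dev = √[225.8988 / 8] = 5.3139%
Sharpe = (r̄ − rf) / σ = (0.1375 − 0.27) / 5.3139 = -0.1325 / 5.3139 = -0.0249

-0.02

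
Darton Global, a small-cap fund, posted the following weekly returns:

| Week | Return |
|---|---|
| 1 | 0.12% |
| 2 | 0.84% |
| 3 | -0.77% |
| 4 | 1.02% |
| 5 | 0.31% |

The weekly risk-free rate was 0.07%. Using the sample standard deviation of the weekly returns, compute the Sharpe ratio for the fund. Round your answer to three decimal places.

Mean return r̄ = 1.520 / 5 = 0.3040%
Σ(r − r̄)² = 1.9873; sample σ = √(1.9873/4) = 0.7049%
Sharpe = (r̄ − rf) / σ = (0.3040 − 0.07) / 0.7049 = 0.2340 / 0.7049 = 0.3320

0.332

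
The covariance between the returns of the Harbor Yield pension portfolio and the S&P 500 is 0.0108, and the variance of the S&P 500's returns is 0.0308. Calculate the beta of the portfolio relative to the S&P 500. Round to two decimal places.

0.35

β = Cov(Rp, Rm) / Var(Rm) = 0.0108 / 0.0308 = 0.3506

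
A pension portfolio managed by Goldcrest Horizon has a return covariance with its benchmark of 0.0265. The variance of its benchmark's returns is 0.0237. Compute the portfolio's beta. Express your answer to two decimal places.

1.12

β = Cov(Rp, Rm) / Var(Rm) = 0.0265 / 0.0237 = 1.1181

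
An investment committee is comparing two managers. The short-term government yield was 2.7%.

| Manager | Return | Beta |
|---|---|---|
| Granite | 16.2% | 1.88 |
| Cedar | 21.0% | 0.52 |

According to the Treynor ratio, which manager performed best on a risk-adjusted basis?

Cedar

Granite: Treynor = (16.2% − 2.7%) / 1.88 = 7.181
Cedar: Treynor = (21.0% − 2.7%) / 0.52 = 35.192
Highest: Cedar (35.192).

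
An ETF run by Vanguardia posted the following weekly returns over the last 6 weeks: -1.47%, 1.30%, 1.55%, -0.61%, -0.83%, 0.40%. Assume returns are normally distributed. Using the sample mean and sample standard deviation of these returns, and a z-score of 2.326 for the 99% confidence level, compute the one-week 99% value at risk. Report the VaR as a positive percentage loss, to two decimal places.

r̄ = (-1.47 + 1.3 + 1.55 − 0.61 − 0.83 + 0.4) / 6 = 0.340 / 6 = 0.0567%
Σ(r − r̄)² = (-1.47 − 0.0567)² + (1.3 − 0.0567)² + (1.55 − 0.0567)² + … = 7.4551
sample σ = √(7.4551 / 5) = √1.4910 = 1.2211%
VaR = −(r̄ − z·σ) = −(0.0567 − 2.326 × 1.2211) = −(-2.7836) = 2.7836%

2.78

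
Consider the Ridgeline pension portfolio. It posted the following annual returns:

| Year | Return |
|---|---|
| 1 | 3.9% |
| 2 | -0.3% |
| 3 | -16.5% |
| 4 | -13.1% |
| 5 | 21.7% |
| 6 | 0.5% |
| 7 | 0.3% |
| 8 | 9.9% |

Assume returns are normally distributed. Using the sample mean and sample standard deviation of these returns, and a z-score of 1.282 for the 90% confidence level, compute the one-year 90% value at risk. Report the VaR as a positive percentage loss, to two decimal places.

14.70

r̄ = (3.9 − 0.3 − 16.5 − 13.1 + 21.7 + 0.5 + 0.3 + 9.9) / 8 = 0.8000%
Sample std dev = √[1023.2800 / 7] = 12.0906%
VaR = −(r̄ − z·σ) = −(0.8000 − 1.282 × 12.0906) = −(-14.7001) = 14.7001%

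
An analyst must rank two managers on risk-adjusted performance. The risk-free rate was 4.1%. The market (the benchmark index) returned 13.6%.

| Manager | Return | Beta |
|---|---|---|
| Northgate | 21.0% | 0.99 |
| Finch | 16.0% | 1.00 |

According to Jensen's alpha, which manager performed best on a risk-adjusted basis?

Northgate

Northgate: α = 21.0% − [4.1% + 0.99 × (13.6% − 4.1%)] = 7.495
Finch: α = 16.0% − [4.1% + 1.00 × (13.6% − 4.1%)] = 2.400
Highest: Northgate (7.495).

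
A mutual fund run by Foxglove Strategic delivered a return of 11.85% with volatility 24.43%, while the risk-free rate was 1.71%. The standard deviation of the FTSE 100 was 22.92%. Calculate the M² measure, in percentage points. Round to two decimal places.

Sharpe = (Rp − Rf) / σp = (11.85% − 1.71%) / 24.43% = 0.4151
M² = Rf + Sharpe × σm = 1.71% + 0.4151 × 22.92% = 11.2241%

11.22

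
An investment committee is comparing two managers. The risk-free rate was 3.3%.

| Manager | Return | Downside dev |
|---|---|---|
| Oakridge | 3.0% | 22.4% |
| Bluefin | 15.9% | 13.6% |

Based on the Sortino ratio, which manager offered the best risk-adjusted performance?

Bluefin

Oakridge: Sortino ratio = (3.0% − 3.3%) / 22.4% = -0.013
Bluefin: Sortino ratio = (15.9% − 3.3%) / 13.6% = 0.926
Highest: Bluefin (0.926).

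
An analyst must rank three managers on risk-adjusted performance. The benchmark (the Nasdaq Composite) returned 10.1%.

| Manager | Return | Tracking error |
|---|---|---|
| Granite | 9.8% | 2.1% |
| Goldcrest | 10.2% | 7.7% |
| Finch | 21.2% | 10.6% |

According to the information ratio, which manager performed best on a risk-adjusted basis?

Finch

Granite: IR = (9.8% − 10.1%) / 2.1% = -0.143
Goldcrest: IR = (10.2% − 10.1%) / 7.7% = 0.013
Finch: IR = (21.2% − 10.1%) / 10.6% = 1.047
Highest: Finch (1.047).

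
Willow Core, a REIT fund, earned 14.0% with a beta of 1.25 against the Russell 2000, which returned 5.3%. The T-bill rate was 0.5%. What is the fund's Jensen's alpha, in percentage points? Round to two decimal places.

7.50

CAPM expected return = Rf + β(Rm − Rf) = 0.5% + 1.25 × (5.3% − 0.5%) = 0.5 + 1.25 × 4.80 = 6.5000%
Jensen's α = Rp − E[R] = 14.0% − 6.5000% = 7.5000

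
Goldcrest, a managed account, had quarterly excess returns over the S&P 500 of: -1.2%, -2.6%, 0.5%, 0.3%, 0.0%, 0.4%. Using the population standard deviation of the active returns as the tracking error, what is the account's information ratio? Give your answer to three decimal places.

Mean return r̄ = -2.60 / 6 = -0.4333%
Σ(r − r̄)² = 7.5733; population σ = √(7.5733/6) = 1.1235%
IR = r̄ / tracking error = -0.4333 / 1.1235 = -0.3857

-0.386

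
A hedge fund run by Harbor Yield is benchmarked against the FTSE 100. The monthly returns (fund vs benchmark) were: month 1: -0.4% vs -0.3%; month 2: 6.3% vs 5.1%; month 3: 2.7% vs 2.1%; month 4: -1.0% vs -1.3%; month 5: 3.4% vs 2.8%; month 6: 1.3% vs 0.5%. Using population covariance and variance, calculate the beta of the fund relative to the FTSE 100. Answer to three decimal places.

1.150

r̄p = 2.0500%,  r̄m = 1.4833%
Cov = Σ(rp − r̄p)(rm − r̄m) / 6 = 5.1908
Var(rm) = Σ(rm − r̄m)² / 6 = 4.5147
β = Cov / Var = 5.1908 / 4.5147 = 1.1498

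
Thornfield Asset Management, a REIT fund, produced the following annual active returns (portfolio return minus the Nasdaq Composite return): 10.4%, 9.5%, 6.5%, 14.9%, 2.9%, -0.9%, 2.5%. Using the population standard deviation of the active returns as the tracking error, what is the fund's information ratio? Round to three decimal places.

μ = (10.4 + 9.5 + 6.5 + 14.9 + 2.9 − 0.9 + 2.5) / 7 = 6.5429%
Σ(r − μ)² = 178.4771; population σ = √(178.4771/7) = 5.0494%
IR = μ / tracking error = 6.5429 / 5.0494 = 1.2958

1.296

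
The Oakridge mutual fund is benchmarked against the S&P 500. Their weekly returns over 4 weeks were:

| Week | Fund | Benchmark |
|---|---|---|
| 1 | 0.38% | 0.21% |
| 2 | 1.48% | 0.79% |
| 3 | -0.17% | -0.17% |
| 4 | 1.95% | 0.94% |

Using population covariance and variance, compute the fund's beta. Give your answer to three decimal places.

1.881

r̄p = 0.9100%,  r̄m = 0.4425%
Cov = Σ(rp − r̄p)(rm − r̄m) / 4 = 0.3751
Var(rm) = Σ(rm − r̄m)² / 4 = 0.1994
β = Cov / Var = 0.3751 / 0.1994 = 1.8811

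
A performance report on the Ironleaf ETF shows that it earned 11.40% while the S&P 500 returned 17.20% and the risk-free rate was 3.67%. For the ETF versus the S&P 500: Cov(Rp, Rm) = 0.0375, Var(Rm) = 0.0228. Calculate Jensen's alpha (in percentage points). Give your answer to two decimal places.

-14.52

β = Cov / Var = 0.0375 / 0.0228 = 1.6447
E[R] = Rf + β(Rm − Rf) = 3.67% + 1.6447 × (17.20% − 3.67%) = 25.9228%
α = Rp − E[R] = 11.40% − 25.9228% = -14.5228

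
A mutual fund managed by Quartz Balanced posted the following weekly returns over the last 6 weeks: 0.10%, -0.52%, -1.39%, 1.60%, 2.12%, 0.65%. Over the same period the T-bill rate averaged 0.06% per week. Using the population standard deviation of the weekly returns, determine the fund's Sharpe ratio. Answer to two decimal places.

Mean return μ = 2.560 / 6 = 0.4267%
Population std dev = √[8.5971 / 6] = 1.1970%
Sharpe = (μ − rf) / σ = (0.4267 − 0.06) / 1.1970 = 0.3667 / 1.1970 = 0.3063

0.31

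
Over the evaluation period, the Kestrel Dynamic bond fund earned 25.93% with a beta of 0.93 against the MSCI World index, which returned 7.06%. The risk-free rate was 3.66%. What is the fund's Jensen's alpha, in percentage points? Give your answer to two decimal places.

CAPM expected return = Rf + β(Rm − Rf) = 3.66% + 0.93 × (7.06% − 3.66%) = 3.66 + 0.93 × 3.40 = 6.8220%
Jensen's α = Rp − E[R] = 25.93% − 6.8220% = 19.1080

19.11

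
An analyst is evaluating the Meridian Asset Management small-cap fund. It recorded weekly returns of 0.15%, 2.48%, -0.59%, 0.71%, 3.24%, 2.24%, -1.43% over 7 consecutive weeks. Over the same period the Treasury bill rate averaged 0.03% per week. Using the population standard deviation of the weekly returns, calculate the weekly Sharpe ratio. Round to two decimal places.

Mean return r̄ = 6.800 / 7 = 0.9714%
Σ(r − r̄)² = 17.9795; population σ = √(17.9795/7) = 1.6027%
Sharpe = (r̄ − rf) / σ = (0.9714 − 0.03) / 1.6027 = 0.9414 / 1.6027 = 0.5874

0.59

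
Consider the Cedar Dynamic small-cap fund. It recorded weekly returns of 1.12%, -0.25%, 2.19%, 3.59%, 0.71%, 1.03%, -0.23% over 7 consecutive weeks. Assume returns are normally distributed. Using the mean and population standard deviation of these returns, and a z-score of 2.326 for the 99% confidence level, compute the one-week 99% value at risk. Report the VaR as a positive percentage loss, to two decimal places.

1.76

r̄ = (1.12 − 0.25 + 2.19 + 3.59 + 0.71 + 1.03 − 0.23) / 7 = 8.160 / 7 = 1.1657%
Σ(r − r̄)² = (1.12 − 1.1657)² + (-0.25 − 1.1657)² + (2.19 − 1.1657)² + … = 11.1068
population σ = √(11.1068 / 7) = √1.5867 = 1.2596%
VaR = −(r̄ − z·σ) = −(1.1657 − 2.326 × 1.2596) = −(-1.7641) = 1.7641%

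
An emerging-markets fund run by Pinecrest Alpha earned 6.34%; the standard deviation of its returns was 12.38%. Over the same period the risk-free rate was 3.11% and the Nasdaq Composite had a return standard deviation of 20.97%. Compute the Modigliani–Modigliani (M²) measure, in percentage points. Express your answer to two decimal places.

Sharpe = (Rp − Rf) / σp = (6.34% − 3.11%) / 12.38% = 0.2609
M² = Rf + Sharpe × σm = 3.11% + 0.2609 × 20.97% = 8.5811%

8.58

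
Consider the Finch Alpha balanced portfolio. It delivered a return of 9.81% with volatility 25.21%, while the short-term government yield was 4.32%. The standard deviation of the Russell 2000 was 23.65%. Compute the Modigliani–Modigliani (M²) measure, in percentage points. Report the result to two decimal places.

9.47

Sharpe = (Rp − Rf) / σp = (9.81% − 4.32%) / 25.21% = 0.2178
M² = Rf + Sharpe × σm = 4.32% + 0.2178 × 23.65% = 9.4710%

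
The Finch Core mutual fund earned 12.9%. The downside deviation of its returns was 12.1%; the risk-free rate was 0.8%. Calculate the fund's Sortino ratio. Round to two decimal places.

Sortino = (Rp − Rf) / σd = (12.9% − 0.8%) / 12.1% = 12.10% / 12.1% = 1.0000

1.00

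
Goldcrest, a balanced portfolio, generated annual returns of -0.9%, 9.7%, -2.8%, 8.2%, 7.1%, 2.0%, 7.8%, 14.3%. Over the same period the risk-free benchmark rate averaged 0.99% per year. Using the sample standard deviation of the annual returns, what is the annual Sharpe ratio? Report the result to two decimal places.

r̄ = (-0.9 + 9.7 − 2.8 + 8.2 + 7.1 + 2 + 7.8 + 14.3) / 8 = 45.40 / 8 = 5.6750%
Σ(r − r̄)² = 232.0750; sample σ = √(232.0750/7) = 5.7579%
Sharpe = (r̄ − rf) / σ = (5.6750 − 0.99) / 5.7579 = 4.6850 / 5.7579 = 0.8137

0.81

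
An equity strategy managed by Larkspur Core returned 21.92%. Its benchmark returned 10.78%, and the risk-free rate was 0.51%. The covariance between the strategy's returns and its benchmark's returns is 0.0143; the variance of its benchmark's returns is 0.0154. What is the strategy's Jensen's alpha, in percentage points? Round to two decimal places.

β = Cov / Var = 0.0143 / 0.0154 = 0.9286
E[R] = Rf + β(Rm − Rf) = 0.51% + 0.9286 × (10.78% − 0.51%) = 10.0467%
α = Rp − E[R] = 21.92% − 10.0467% = 11.8733

11.87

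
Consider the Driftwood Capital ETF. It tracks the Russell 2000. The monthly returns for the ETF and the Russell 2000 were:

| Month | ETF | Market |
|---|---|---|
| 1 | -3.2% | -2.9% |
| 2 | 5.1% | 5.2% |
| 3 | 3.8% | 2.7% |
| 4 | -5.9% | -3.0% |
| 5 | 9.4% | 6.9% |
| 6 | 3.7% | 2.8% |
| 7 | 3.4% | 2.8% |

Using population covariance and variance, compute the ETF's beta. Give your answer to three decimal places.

1.350

r̄p = 2.3286%,  r̄m = 2.0714%
Cov = Σ(rp − r̄p)(rm − r̄m) / 7 = 16.3908
Var(rm) = Σ(rm − r̄m)² / 7 = 12.1420
β = Cov / Var = 16.3908 / 12.1420 = 1.3499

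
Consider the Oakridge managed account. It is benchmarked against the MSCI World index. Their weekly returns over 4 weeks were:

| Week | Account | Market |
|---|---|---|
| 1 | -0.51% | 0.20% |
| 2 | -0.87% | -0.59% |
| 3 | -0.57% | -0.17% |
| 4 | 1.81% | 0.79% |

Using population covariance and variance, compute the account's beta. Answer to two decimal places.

r̄p = -0.0350%,  r̄m = 0.0575%
Cov = Σ(rp − r̄p)(rm − r̄m) / 4 = 0.4865
Var(rm) = Σ(rm − r̄m)² / 4 = 0.2570
β = Cov / Var = 0.4865 / 0.2570 = 1.8930

1.89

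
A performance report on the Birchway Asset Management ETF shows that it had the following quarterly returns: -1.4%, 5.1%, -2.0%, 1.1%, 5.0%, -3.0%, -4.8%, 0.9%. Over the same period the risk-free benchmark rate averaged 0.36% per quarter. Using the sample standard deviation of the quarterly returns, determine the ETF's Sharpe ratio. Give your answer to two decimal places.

μ = (-1.4 + 5.1 − 2 + 1.1 + 5 − 3 − 4.8 + 0.9) / 8 = 0.90 / 8 = 0.1125%
Σ(r − μ)² = 90.9288; sample σ = √(90.9288/7) = 3.6041%
Sharpe = (μ − rf) / σ = (0.1125 − 0.36) / 3.6041 = -0.2475 / 3.6041 = -0.0687

-0.07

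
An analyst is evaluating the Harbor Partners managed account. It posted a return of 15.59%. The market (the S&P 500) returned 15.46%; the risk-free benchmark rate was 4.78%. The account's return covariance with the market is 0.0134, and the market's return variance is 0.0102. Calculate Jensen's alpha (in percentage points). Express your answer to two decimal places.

β = Cov / Var = 0.0134 / 0.0102 = 1.3137
E[R] = Rf + β(Rm − Rf) = 4.78% + 1.3137 × (15.46% − 4.78%) = 18.8103%
α = Rp − E[R] = 15.59% − 18.8103% = -3.2203

-3.22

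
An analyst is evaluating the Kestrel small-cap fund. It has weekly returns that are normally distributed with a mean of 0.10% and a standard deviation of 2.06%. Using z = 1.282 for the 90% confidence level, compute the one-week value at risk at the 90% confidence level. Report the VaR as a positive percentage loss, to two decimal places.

2.54

VaR (as % loss) = −(μ − z·σ) = −(0.10% − 1.282 × 2.06%) = −(-2.54092%) = 2.54092%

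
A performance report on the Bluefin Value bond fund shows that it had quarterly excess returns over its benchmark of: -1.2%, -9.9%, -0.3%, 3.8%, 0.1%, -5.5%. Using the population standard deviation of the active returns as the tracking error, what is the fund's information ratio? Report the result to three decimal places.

Mean return r̄ = -13.00 / 6 = -2.1667%
Σ(r − r̄)² = 116.0733; population σ = √(116.0733/6) = 4.3984%
IR = r̄ / tracking error = -2.1667 / 4.3984 = -0.4926

-0.493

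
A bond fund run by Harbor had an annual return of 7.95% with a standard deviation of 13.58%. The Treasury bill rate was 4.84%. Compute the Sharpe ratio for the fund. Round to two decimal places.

0.23

Sharpe = (Rp − Rf) / σp = (7.95% − 4.84%) / 13.58% = 3.11% / 13.58% = 0.2290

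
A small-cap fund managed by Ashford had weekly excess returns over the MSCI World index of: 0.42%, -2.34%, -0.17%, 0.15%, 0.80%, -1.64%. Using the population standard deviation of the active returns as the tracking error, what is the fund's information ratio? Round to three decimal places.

-0.408

r̄ = (0.42 − 2.34 − 0.17 + 0.15 + 0.8 − 1.64) / 6 = -0.4633%
Population std dev = √[7.7449 / 6] = 1.1361%
IR = r̄ / tracking error = -0.4633 / 1.1361 = -0.4078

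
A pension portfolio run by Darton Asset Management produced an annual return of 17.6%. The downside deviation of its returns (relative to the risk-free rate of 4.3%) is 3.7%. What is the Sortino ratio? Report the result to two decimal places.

Sortino = (Rp − Rf) / σd = (17.6% − 4.3%) / 3.7% = 13.30% / 3.7% = 3.5946

3.59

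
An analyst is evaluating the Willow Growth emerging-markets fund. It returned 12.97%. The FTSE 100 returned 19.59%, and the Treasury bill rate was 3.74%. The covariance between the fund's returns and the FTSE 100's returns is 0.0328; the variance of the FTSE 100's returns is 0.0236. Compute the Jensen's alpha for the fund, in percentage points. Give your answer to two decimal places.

β = Cov / Var = 0.0328 / 0.0236 = 1.3898
E[R] = Rf + β(Rm − Rf) = 3.74% + 1.3898 × (19.59% − 3.74%) = 25.7683%
α = Rp − E[R] = 12.97% − 25.7683% = -12.7983

-12.80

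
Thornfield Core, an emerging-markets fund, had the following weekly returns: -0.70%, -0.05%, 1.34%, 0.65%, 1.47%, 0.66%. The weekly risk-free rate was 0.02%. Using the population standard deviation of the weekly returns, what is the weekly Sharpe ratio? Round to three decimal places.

Mean return μ = 3.370 / 6 = 0.5617%
Population σ = √[Σ(r − μ)² / 6] = √[3.4143 / 6] = √0.5691 = 0.7544%
Sharpe = (μ − rf) / σ = (0.5617 − 0.02) / 0.7544 = 0.5417 / 0.7544 = 0.7181

0.718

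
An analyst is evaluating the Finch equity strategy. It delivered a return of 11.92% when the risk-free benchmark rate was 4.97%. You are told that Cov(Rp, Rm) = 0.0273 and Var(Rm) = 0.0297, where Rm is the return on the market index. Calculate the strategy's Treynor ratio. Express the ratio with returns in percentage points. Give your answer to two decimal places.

β = Cov / Var = 0.0273 / 0.0297 = 0.9192
Treynor = (Rp − Rf) / β = (11.92% − 4.97%) / 0.9192 = 6.95 / 0.9192 = 7.5609

7.56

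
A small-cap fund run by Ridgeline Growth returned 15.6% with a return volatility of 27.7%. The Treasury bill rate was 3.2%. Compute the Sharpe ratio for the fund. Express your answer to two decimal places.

0.45

Sharpe = (Rp − Rf) / σp = (15.6% − 3.2%) / 27.7% = 12.40% / 27.7% = 0.4477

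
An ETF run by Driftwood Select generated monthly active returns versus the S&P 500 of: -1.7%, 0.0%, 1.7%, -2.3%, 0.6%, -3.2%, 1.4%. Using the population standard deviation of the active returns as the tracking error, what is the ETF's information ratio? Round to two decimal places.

Mean return r̄ = -3.50 / 7 = -0.5000%
Population σ = √[Σ(r − r̄)² / 7] = √[21.8800 / 7] = √3.1257 = 1.7680%
IR = r̄ / tracking error = -0.5000 / 1.7680 = -0.2828

-0.28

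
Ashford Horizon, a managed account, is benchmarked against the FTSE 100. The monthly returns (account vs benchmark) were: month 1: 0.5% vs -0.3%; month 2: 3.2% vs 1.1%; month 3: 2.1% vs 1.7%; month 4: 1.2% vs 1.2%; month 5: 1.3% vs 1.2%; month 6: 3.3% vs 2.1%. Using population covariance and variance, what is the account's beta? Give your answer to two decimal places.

1.01

r̄p = 1.9333%,  r̄m = 1.1667%
Cov = Σ(rp − r̄p)(rm − r̄m) / 6 = 0.5561
Var(rm) = Σ(rm − r̄m)² / 6 = 0.5522
β = Cov / Var = 0.5561 / 0.5522 = 1.0071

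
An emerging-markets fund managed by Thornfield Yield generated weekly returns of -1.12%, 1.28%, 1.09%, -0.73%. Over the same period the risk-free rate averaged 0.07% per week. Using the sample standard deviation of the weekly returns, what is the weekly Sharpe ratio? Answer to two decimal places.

Mean return r̄ = 0.520 / 4 = 0.1300%
Σ(r − r̄)² = (-1.12 − 0.1300)² + (1.28 − 0.1300)² + (1.09 − 0.1300)² + … = 4.5462
σ = √[4.5462 / 3] = 1.2310%
Sharpe = (r̄ − rf) / σ = (0.1300 − 0.07) / 1.2310 = 0.0600 / 1.2310 = 0.0487

0.05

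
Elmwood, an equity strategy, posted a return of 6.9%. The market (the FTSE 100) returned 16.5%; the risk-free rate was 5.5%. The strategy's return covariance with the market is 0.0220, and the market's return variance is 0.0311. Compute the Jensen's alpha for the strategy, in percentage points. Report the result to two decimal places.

β = Cov / Var = 0.0220 / 0.0311 = 0.7074
E[R] = Rf + β(Rm − Rf) = 5.5% + 0.7074 × (16.5% − 5.5%) = 13.2814%
α = Rp − E[R] = 6.9% − 13.2814% = -6.3814

-6.38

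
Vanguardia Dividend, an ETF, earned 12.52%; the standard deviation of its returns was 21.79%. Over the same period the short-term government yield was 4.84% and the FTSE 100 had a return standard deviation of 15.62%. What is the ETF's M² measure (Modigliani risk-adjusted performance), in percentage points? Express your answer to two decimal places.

Sharpe = (Rp − Rf) / σp = (12.52% − 4.84%) / 21.79% = 0.3525
M² = Rf + Sharpe × σm = 4.84% + 0.3525 × 15.62% = 10.3461%

10.35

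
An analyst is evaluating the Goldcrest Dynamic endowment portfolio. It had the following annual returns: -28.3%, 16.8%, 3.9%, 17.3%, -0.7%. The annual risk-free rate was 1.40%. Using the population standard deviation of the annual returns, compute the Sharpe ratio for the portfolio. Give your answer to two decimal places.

0.02

μ = (-28.3 + 16.8 + 3.9 + 17.3 − 0.7) / 5 = 1.8000%
Population std dev = √[1381.9200 / 5] = 16.6248%
Sharpe = (μ − rf) / σ = (1.8000 − 1.4) / 16.6248 = 0.4000 / 16.6248 = 0.0241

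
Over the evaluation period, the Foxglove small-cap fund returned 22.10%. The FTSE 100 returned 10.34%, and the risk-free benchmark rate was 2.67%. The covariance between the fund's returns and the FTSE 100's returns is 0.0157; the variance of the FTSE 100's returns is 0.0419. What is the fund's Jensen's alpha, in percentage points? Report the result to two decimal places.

16.56

β = Cov / Var = 0.0157 / 0.0419 = 0.3747
E[R] = Rf + β(Rm − Rf) = 2.67% + 0.3747 × (10.34% − 2.67%) = 5.5439%
α = Rp − E[R] = 22.10% − 5.5439% = 16.5561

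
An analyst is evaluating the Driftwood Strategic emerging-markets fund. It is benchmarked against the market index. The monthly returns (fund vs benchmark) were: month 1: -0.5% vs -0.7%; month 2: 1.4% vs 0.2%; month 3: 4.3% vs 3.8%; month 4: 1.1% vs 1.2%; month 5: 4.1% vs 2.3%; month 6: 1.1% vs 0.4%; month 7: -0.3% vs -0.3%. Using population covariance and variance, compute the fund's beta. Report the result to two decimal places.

r̄p = 1.6000%,  r̄m = 0.9857%
Cov = Σ(rp − r̄p)(rm − r̄m) / 7 = 2.4586
Var(rm) = Σ(rm − r̄m)² / 7 = 2.1641
β = Cov / Var = 2.4586 / 2.1641 = 1.1361

1.14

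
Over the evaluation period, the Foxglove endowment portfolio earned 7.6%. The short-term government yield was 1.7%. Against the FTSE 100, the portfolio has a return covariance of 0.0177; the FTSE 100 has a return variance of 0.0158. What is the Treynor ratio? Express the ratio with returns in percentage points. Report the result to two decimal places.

5.27

β = Cov / Var = 0.0177 / 0.0158 = 1.1203
Treynor = (Rp − Rf) / β = (7.6% − 1.7%) / 1.1203 = 5.90 / 1.1203 = 5.2664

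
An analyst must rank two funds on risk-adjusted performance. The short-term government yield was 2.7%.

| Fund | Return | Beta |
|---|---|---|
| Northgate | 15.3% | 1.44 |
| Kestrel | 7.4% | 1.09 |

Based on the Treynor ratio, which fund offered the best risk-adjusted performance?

Northgate

Northgate: Treynor = (15.3% − 2.7%) / 1.44 = 8.750
Kestrel: Treynor = (7.4% − 2.7%) / 1.09 = 4.312
Highest: Northgate (8.750).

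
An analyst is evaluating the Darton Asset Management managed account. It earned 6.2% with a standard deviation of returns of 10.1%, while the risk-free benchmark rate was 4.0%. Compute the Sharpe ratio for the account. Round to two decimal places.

Sharpe = (Rp − Rf) / σp = (6.2% − 4.0%) / 10.1% = 2.20% / 10.1% = 0.2178

0.22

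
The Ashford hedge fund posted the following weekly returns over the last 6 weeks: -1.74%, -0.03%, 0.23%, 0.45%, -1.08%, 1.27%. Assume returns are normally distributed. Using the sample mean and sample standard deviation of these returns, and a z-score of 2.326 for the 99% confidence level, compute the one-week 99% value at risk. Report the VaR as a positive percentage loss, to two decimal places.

r̄ = (-1.74 − 0.03 + 0.23 + 0.45 − 1.08 + 1.27) / 6 = -0.1500%
Sample σ = √[Σ(r − r̄)² / 5] = √[5.9282 / 5] = √1.1856 = 1.0889%
VaR = −(r̄ − z·σ) = −(-0.1500 − 2.326 × 1.0889) = −(-2.6828) = 2.6828%

2.68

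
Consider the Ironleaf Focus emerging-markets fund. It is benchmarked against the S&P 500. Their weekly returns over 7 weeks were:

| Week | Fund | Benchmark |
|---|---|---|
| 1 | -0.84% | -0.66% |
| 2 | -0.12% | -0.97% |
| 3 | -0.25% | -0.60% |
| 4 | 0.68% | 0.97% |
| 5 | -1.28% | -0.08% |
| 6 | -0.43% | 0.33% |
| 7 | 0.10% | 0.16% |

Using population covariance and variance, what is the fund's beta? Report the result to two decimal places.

r̄p = -0.3057%,  r̄m = -0.1214%
Cov = Σ(rp − r̄p)(rm − r̄m) / 7 = 0.1710
Var(rm) = Σ(rm − r̄m)² / 7 = 0.3879
β = Cov / Var = 0.1710 / 0.3879 = 0.4408

0.44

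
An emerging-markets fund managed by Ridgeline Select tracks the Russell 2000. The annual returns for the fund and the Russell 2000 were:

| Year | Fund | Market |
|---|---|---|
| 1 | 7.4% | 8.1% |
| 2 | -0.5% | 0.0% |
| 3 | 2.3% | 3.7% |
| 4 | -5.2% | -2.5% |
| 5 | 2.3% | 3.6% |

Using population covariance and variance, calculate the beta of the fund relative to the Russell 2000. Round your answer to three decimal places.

r̄p = 1.2600%,  r̄m = 2.5800%
Cov = Σ(rp − r̄p)(rm − r̄m) / 5 = 14.6952
Var(rm) = Σ(rm − r̄m)² / 5 = 13.0456
β = Cov / Var = 14.6952 / 13.0456 = 1.1264

1.126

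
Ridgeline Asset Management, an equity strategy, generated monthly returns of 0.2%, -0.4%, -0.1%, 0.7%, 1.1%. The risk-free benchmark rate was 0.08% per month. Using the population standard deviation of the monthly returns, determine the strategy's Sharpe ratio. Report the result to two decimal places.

0.41

μ = (0.2 − 0.4 − 0.1 + 0.7 + 1.1) / 5 = 1.50 / 5 = 0.3000%
Σ(r − μ)² = (0.2 − 0.3000)² + (-0.4 − 0.3000)² + (-0.1 − 0.3000)² + … = 1.4600
σ = √[1.4600 / 5] = 0.5404%
Sharpe = (μ − rf) / σ = (0.3000 − 0.08) / 0.5404 = 0.2200 / 0.5404 = 0.4071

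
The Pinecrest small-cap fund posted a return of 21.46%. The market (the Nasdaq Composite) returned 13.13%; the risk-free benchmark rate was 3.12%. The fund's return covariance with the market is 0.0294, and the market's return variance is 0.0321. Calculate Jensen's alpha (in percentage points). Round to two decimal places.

β = Cov / Var = 0.0294 / 0.0321 = 0.9159
E[R] = Rf + β(Rm − Rf) = 3.12% + 0.9159 × (13.13% − 3.12%) = 12.2882%
α = Rp − E[R] = 21.46% − 12.2882% = 9.1718

9.17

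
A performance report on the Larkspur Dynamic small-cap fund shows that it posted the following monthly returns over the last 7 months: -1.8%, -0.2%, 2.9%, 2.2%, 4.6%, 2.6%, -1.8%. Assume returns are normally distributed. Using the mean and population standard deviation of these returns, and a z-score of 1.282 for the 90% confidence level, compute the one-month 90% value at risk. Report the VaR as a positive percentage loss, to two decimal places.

Mean return μ = 8.50 / 7 = 1.2143%
Population std dev = √[37.3686 / 7] = 2.3105%
VaR = −(μ − z·σ) = −(1.2143 − 1.282 × 2.3105) = −(-1.7478) = 1.7478%

1.75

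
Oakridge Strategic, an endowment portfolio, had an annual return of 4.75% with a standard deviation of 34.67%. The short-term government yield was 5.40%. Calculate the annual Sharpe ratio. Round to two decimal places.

-0.02

Sharpe = (Rp − Rf) / σp = (4.75% − 5.40%) / 34.67% = -0.65% / 34.67% = -0.0187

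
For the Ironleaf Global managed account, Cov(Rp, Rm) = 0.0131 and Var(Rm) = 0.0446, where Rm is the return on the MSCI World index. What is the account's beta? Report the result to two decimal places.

β = Cov(Rp, Rm) / Var(Rm) = 0.0131 / 0.0446 = 0.2937

0.29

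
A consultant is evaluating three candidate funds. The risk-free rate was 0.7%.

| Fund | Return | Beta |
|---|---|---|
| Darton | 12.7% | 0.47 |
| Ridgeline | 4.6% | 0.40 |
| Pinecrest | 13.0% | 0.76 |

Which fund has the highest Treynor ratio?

Darton

Darton: Treynor = (12.7% − 0.7%) / 0.47 = 25.532
Ridgeline: Treynor = (4.6% − 0.7%) / 0.40 = 9.750
Pinecrest: Treynor = (13.0% − 0.7%) / 0.76 = 16.184
Highest: Darton (25.532).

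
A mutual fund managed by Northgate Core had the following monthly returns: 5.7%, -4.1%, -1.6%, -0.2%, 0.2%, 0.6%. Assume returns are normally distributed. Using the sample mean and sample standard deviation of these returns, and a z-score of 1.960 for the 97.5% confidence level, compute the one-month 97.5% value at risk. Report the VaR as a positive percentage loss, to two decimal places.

6.24

r̄ = (5.7 − 4.1 − 1.6 − 0.2 + 0.2 + 0.6) / 6 = 0.1000%
Sample σ = √[Σ(r − r̄)² / 5] = √[52.2400 / 5] = √10.4480 = 3.2323%
VaR = −(r̄ − z·σ) = −(0.1000 − 1.960 × 3.2323) = −(-6.2353) = 6.2353%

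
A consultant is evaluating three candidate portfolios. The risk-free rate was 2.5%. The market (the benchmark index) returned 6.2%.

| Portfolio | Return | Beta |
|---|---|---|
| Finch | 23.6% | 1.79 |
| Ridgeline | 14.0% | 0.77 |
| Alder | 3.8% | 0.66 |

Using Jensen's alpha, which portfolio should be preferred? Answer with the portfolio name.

Finch: α = 23.6% − [2.5% + 1.79 × (6.2% − 2.5%)] = 14.477
Ridgeline: α = 14.0% − [2.5% + 0.77 × (6.2% − 2.5%)] = 8.651
Alder: α = 3.8% − [2.5% + 0.66 × (6.2% − 2.5%)] = -1.142
Highest: Finch (14.477).

Finch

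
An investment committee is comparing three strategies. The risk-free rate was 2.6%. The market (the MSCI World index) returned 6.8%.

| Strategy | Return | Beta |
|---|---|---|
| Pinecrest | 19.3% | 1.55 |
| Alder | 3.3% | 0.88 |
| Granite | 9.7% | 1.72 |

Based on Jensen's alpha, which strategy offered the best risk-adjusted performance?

Pinecrest: α = 19.3% − [2.6% + 1.55 × (6.8% − 2.6%)] = 10.190
Alder: α = 3.3% − [2.6% + 0.88 × (6.8% − 2.6%)] = -2.996
Granite: α = 9.7% − [2.6% + 1.72 × (6.8% − 2.6%)] = -0.124
Highest: Pinecrest (10.190).

Pinecrest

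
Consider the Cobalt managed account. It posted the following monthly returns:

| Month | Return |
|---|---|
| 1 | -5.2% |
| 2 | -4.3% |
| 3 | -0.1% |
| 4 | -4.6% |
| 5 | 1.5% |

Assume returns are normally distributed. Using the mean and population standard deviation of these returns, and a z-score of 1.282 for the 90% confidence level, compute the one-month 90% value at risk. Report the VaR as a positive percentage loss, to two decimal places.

6.01

Mean return r̄ = -12.70 / 5 = -2.5400%
Σ(r − r̄)² = 36.6920; population σ = √(36.6920/5) = 2.7089%
VaR = −(r̄ − z·σ) = −(-2.5400 − 1.282 × 2.7089) = −(-6.0128) = 6.0128%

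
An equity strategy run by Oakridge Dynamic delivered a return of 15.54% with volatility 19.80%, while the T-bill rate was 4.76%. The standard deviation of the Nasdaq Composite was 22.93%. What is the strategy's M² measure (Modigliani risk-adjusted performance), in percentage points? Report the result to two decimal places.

Sharpe = (Rp − Rf) / σp = (15.54% − 4.76%) / 19.80% = 0.5444
M² = Rf + Sharpe × σm = 4.76% + 0.5444 × 22.93% = 17.2431%

17.24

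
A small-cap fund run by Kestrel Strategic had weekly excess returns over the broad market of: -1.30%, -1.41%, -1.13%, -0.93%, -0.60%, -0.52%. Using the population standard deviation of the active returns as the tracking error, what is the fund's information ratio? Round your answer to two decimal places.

Mean return μ = -5.890 / 6 = -0.9817%
Σ(r − μ)² = (-1.3 − (-0.9817))² + (-1.41 − (-0.9817))² + (-1.13 − (-0.9817))² + … = 0.6683
population σ = √(0.6683 / 6) = √0.1114 = 0.3338%
IR = μ / tracking error = -0.9817 / 0.3338 = -2.9410

-2.94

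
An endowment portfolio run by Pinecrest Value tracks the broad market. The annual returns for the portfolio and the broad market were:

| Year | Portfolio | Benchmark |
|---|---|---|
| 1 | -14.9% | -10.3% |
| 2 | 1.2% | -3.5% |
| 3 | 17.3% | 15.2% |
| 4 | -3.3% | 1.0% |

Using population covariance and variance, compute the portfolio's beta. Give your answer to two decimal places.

1.17

r̄p = 0.0750%,  r̄m = 0.6000%
Cov = Σ(rp − r̄p)(rm − r̄m) / 4 = 102.1875
Var(rm) = Σ(rm − r̄m)² / 4 = 87.2350
β = Cov / Var = 102.1875 / 87.2350 = 1.1714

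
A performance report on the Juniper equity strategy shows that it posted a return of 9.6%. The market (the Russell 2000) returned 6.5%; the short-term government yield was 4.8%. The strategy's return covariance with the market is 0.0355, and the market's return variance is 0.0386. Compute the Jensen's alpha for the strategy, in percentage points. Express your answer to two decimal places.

3.24

β = Cov / Var = 0.0355 / 0.0386 = 0.9197
E[R] = Rf + β(Rm − Rf) = 4.8% + 0.9197 × (6.5% − 4.8%) = 6.3635%
α = Rp − E[R] = 9.6% − 6.3635% = 3.2365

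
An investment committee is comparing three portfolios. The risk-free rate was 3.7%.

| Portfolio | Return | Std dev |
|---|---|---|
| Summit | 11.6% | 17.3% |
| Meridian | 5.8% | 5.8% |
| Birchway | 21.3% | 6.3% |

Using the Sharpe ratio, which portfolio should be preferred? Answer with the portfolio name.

Birchway

Summit: Sharpe ratio = (11.6% − 3.7%) / 17.3% = 0.457
Meridian: Sharpe ratio = (5.8% − 3.7%) / 5.8% = 0.362
Birchway: Sharpe ratio = (21.3% − 3.7%) / 6.3% = 2.794
Highest: Birchway (2.794).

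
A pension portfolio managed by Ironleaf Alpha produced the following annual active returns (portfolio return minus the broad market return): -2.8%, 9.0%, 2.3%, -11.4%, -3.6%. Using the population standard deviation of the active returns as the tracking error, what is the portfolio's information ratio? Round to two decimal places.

Mean return r̄ = -6.50 / 5 = -1.3000%
Population std dev = √[228.6000 / 5] = 6.7617%
IR = r̄ / tracking error = -1.3000 / 6.7617 = -0.1923

-0.19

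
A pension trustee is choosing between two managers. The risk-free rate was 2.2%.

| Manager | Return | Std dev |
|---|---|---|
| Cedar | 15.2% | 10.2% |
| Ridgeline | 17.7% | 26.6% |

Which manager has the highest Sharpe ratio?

Cedar

Cedar: Sharpe ratio = (15.2% − 2.2%) / 10.2% = 1.275
Ridgeline: Sharpe ratio = (17.7% − 2.2%) / 26.6% = 0.583
Highest: Cedar (1.275).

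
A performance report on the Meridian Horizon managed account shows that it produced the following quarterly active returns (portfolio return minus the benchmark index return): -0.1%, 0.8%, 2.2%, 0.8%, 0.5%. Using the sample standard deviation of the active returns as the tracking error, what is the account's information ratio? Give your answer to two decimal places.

μ = (-0.1 + 0.8 + 2.2 + 0.8 + 0.5) / 5 = 4.20 / 5 = 0.8400%
Sample σ = √[Σ(r − μ)² / 4] = √[2.8520 / 4] = √0.7130 = 0.8444%
IR = μ / tracking error = 0.8400 / 0.8444 = 0.9948

0.99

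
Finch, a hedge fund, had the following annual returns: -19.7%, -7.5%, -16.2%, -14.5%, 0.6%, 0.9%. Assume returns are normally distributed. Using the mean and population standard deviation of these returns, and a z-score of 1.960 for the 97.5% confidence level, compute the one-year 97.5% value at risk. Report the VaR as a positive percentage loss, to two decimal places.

μ = (-19.7 − 7.5 − 16.2 − 14.5 + 0.6 + 0.9) / 6 = -9.4000%
Σ(r − μ)² = (-19.7 − (-9.4000))² + (-7.5 − (-9.4000))² + (-16.2 − (-9.4000))² + … = 388.0400
population σ = √(388.0400 / 6) = √64.6733 = 8.0420%
VaR = −(μ − z·σ) = −(-9.4000 − 1.960 × 8.0420) = −(-25.1623) = 25.1623%

25.16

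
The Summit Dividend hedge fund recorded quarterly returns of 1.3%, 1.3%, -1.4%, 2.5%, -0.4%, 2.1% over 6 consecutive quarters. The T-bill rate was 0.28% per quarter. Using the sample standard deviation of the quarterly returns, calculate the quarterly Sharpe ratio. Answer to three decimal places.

μ = (1.3 + 1.3 − 1.4 + 2.5 − 0.4 + 2.1) / 6 = 0.9000%
Σ(r − μ)² = (1.3 − 0.9000)² + (1.3 − 0.9000)² + … = 11.3000
sample σ = √(11.3000 / 5) = √2.2600 = 1.5033%
Sharpe = (μ − rf) / σ = (0.9000 − 0.28) / 1.5033 = 0.6200 / 1.5033 = 0.4124

0.412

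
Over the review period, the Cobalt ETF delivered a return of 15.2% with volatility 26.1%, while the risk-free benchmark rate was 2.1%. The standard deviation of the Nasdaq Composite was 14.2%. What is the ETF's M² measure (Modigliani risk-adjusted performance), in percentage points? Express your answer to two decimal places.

Sharpe = (Rp − Rf) / σp = (15.2% − 2.1%) / 26.1% = 0.5019
M² = Rf + Sharpe × σm = 2.1% + 0.5019 × 14.2% = 9.2270%

9.23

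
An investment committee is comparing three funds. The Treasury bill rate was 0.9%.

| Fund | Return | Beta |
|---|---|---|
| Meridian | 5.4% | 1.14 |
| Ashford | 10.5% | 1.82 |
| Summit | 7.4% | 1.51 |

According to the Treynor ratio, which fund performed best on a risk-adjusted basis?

Meridian: Treynor = (5.4% − 0.9%) / 1.14 = 3.947
Ashford: Treynor = (10.5% − 0.9%) / 1.82 = 5.275
Summit: Treynor = (7.4% − 0.9%) / 1.51 = 4.305
Highest: Ashford (5.275).

Ashford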